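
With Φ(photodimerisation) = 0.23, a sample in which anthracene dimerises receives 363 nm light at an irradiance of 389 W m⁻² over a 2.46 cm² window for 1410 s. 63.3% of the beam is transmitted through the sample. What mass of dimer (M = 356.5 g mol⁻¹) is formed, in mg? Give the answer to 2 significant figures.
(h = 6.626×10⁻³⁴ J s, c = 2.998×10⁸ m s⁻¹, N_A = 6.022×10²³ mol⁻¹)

12 mg

Photon energy at 363 nm: hc/λ = (6.626×10⁻³⁴)(2.998×10⁸)/(363×10⁻⁹) = 5.472×10⁻¹⁹ J.
Energy delivered: (389 W m⁻²)(2.46×10⁻⁴ m²)(1410 s) = 134.9 J.
Photons incident: 134.9 / 5.472×10⁻¹⁹ = 2.465×10²⁰, i.e. 2.465×10²⁰/6.022×10²³ = 4.093×10⁻⁴ mol.
Fraction absorbed: 1 − 63.3/100 = 0.3670.
Photons absorbed: 0.3670 × 4.093×10⁻⁴ = 1.502×10⁻⁴ mol.
Product: Φ × n_abs = 0.23 × 1.502×10⁻⁴ = 3.455×10⁻⁵ mol.
Mass: 3.455×10⁻⁵ × 356.5 = 0.01232 g = 12 mg.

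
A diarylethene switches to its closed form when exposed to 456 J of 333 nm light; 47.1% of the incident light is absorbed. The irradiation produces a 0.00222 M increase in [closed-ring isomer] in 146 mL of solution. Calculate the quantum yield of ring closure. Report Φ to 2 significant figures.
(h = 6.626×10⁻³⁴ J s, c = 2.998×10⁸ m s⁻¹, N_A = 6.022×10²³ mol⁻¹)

Φ = 0.54

Product: (0.00222 M)(0.146 L) = 3.241×10⁻⁴ mol.
Photon energy at 333 nm: hc/λ = (6.626×10⁻³⁴)(2.998×10⁸)/(333×10⁻⁹) = 5.965×10⁻¹⁹ J.
Photons incident: 456 / 5.965×10⁻¹⁹ = 7.645×10²⁰, i.e. 7.645×10²⁰/6.022×10²³ = 0.001270 mol.
Photons absorbed: 0.471 × 0.001270 = 5.982×10⁻⁴ mol.
Φ = 3.241×10⁻⁴ mol / 5.982×10⁻⁴ mol photons = 0.54.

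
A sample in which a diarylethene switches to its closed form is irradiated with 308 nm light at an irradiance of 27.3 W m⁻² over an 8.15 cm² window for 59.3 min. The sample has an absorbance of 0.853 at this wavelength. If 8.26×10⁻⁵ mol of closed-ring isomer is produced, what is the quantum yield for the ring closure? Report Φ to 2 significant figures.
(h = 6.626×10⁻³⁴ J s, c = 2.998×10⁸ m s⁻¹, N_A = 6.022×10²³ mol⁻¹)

Φ = 0.47

Photon energy at 308 nm: hc/λ = (6.626×10⁻³⁴)(2.998×10⁸)/(308×10⁻⁹) = 6.450×10⁻¹⁹ J.
Energy delivered: (27.3 W m⁻²)(8.15×10⁻⁴ m²)(3558 s) = 79.16 J.
Photons incident: 79.16 / 6.450×10⁻¹⁹ = 1.227×10²⁰, i.e. 1.227×10²⁰/6.022×10²³ = 2.038×10⁻⁴ mol.
Fraction absorbed: 1 − 10^(−0.853) = 0.8597.
Photons absorbed: 0.8597 × 2.038×10⁻⁴ = 1.752×10⁻⁴ mol.
Φ = 8.26×10⁻⁵ mol / 1.752×10⁻⁴ mol photons = 0.47.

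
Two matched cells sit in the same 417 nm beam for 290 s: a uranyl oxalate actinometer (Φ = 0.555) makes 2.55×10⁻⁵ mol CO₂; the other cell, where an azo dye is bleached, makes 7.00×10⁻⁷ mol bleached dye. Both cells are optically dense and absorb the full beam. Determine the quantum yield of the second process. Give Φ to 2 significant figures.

Φ = 0.015

Photons absorbed by the actinometer: 2.55×10⁻⁵ / 0.555 = 4.595×10⁻⁵ mol.
Φ(unknown) = 7.00×10⁻⁷ / 4.595×10⁻⁵ = 0.015.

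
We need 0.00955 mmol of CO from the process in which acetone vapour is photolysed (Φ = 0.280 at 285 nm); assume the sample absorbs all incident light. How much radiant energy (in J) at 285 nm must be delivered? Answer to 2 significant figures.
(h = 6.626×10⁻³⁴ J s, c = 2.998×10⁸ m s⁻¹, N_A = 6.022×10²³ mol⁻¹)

14 J

Product: 0.00955 mmol = 9.55×10⁻⁶ mol.
Photons that must be absorbed: 9.55×10⁻⁶ / 0.280 = 3.411×10⁻⁵ mol.
Photon energy: hc/λ = 6.970×10⁻¹⁹ J; per mole, 4.197×10⁵ J mol⁻¹.
Energy required: 3.411×10⁻⁵ × 4.197×10⁵ = 14 J.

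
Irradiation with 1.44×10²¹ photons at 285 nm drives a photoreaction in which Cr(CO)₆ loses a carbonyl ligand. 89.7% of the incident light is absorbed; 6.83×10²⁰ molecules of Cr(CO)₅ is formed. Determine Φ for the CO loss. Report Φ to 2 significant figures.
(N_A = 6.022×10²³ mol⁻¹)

Product: 6.83×10²⁰ / 6.022×10²³ = 0.001134 mol.
Moles of photons: 1.44×10²¹ / 6.022×10²³ = 0.002391 mol.
Photons absorbed: 0.897 × 0.002391 = 0.002145 mol.
Φ = 0.001134 mol / 0.002145 mol photons = 0.53.

Φ = 0.53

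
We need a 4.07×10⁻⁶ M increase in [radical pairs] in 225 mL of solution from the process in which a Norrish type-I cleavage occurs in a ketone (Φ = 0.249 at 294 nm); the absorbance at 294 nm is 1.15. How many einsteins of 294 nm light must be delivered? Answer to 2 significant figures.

Product: (4.07×10⁻⁶ M)(0.225 L) = 9.158×10⁻⁷ mol.
Photons that must be absorbed: 9.158×10⁻⁷ / 0.249 = 3.678×10⁻⁶ mol.
Fraction absorbed: 1 − 10^(−1.15) = 0.9292.
Incident photons needed: 3.678×10⁻⁶ / 0.9292 = 3.958×10⁻⁶ mol.

4.0×10⁻⁶ einstein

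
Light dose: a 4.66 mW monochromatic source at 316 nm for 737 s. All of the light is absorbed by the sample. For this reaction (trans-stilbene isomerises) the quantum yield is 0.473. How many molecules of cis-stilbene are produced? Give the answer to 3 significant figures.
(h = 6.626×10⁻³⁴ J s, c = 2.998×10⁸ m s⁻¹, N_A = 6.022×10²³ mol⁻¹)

2.58×10¹⁸ molecules

Photon energy at 316 nm: hc/λ = (6.626×10⁻³⁴)(2.998×10⁸)/(316×10⁻⁹) = 6.286×10⁻¹⁹ J.
Energy delivered: (4.66 mW)(737 s) = 3.434 J.
Photons incident: 3.434 / 6.286×10⁻¹⁹ = 5.463×10¹⁸, i.e. 5.463×10¹⁸/6.022×10²³ = 9.072×10⁻⁶ mol.
Product: Φ × n_abs = 0.473 × 9.072×10⁻⁶ = 4.291×10⁻⁶ mol.
As a count: 4.291×10⁻⁶ × 6.022×10²³ = 2.58×10¹⁸.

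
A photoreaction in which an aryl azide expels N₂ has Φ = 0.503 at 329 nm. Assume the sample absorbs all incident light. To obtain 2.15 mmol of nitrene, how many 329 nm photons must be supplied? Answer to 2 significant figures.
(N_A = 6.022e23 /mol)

2.6e21 photons

Product: 2.15 mmol = 0.00215 mol.
Photons that must be absorbed: 0.00215 / 0.503 = 0.004274 mol.
Photon count: 0.004274 × 6.022e23 = 2.6e21.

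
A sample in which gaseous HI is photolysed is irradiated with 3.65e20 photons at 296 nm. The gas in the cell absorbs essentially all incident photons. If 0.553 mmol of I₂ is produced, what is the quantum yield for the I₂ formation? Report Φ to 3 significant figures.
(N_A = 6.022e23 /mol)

Product: 0.553 mmol = 5.53e-4 mol.
Moles of photons: 3.65e20 / 6.022e23 = 6.061e-4 mol.
Φ = 5.53e-4 mol / 6.061e-4 mol photons = 0.912.

Φ = 0.912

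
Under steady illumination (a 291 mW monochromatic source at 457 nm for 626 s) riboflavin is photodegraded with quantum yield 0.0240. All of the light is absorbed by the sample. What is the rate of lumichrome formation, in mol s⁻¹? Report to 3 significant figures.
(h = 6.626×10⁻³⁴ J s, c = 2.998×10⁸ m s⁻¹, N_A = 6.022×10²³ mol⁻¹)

Photon energy at 457 nm: hc/λ = (6.626×10⁻³⁴)(2.998×10⁸)/(457×10⁻⁹) = 4.347×10⁻¹⁹ J.
Energy delivered: (291 mW)(626 s) = 182.2 J.
Photons incident: 182.2 / 4.347×10⁻¹⁹ = 4.191×10²⁰, i.e. 4.191×10²⁰/6.022×10²³ = 6.959×10⁻⁴ mol.
Product formed: 0.0240 × 6.959×10⁻⁴ = 1.670×10⁻⁵ mol.
Rate: 1.670×10⁻⁵ / 626 s = 2.67×10⁻⁸ mol s⁻¹.

2.67×10⁻⁸ mol s⁻¹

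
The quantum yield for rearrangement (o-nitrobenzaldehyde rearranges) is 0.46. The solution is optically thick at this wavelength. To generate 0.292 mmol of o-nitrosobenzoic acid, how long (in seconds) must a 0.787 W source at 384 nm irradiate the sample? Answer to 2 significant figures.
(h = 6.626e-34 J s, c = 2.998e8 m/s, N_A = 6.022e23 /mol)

t ≈ 250 s

Product: 0.292 mmol = 2.92e-4 mol.
Photons that must be absorbed: 2.92e-4 / 0.46 = 6.348e-4 mol.
Photon energy: hc/λ = 5.173e-19 J; per mole, 3.115e5 J mol⁻¹.
Energy required: 6.348e-4 × 3.115e5 = 197.7 J.
Time: 197.7 J / 0.787 W = 250 s.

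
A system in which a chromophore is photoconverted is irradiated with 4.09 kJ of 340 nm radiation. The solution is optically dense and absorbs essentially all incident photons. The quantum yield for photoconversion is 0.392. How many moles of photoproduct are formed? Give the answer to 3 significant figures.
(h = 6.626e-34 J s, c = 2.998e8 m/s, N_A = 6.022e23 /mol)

Photon energy at 340 nm: hc/λ = (6.626e-34)(2.998e8)/(340e-9) = 5.843e-19 J.
Incident energy: 4.09 kJ = 4090 J.
Photons incident: 4090 / 5.843e-19 = 7.000e21, i.e. 7.000e21/6.022e23 = 0.01162 mol.
Product: Φ × n_abs = 0.392 × 0.01162 = 0.004555 mol.

0.00456 mol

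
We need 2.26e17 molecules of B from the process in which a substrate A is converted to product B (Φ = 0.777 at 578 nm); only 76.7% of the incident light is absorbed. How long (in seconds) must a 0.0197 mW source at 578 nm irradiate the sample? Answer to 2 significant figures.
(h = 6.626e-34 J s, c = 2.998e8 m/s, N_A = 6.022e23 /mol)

Product: 2.26e17 / 6.022e23 = 3.753e-7 mol.
Photons that must be absorbed: 3.753e-7 / 0.777 = 4.830e-7 mol.
Incident photons needed: 4.830e-7 / 0.767 = 6.297e-7 mol.
Photon energy: hc/λ = 3.437e-19 J; per mole, 2.070e5 J mol⁻¹.
Energy required: 6.297e-7 × 2.070e5 = 0.1303 J.
Time: 0.1303 J / 1.97e-05 W = 6600 s.

t ≈ 6600 s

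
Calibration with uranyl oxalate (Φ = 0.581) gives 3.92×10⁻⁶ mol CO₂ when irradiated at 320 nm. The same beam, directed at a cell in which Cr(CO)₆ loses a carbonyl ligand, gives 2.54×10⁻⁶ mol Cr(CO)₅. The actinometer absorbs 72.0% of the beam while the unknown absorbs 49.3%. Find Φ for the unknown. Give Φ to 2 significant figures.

Φ = 0.55

Photons absorbed by the actinometer: 3.92×10⁻⁶ / 0.581 = 6.747×10⁻⁶ mol.
Incident flux: 6.747×10⁻⁶ / 0.720 = 9.371×10⁻⁶ einstein.
Absorbed by unknown: 0.493 × 9.371×10⁻⁶ = 4.620×10⁻⁶ mol.
Φ(unknown) = 2.54×10⁻⁶ / 4.620×10⁻⁶ = 0.55.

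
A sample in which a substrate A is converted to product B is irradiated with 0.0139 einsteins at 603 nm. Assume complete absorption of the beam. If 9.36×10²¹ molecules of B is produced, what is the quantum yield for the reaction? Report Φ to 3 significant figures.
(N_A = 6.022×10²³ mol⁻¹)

Product: 9.36×10²¹ / 6.022×10²³ = 0.01554 mol.
Φ = 0.01554 mol / 0.0139 mol photons = 1.12.

Φ = 1.12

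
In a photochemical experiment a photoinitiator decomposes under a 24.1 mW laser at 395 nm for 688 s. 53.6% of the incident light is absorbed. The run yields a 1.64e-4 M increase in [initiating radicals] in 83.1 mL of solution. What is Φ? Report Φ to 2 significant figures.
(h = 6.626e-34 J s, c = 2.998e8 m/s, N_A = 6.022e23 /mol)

Φ = 0.46

Product: (1.64e-4 M)(0.0831 L) = 1.363e-5 mol.
Photon energy at 395 nm: hc/λ = (6.626e-34)(2.998e8)/(395e-9) = 5.029e-19 J.
Energy delivered: (24.1 mW)(688 s) = 16.58 J.
Photons incident: 16.58 / 5.029e-19 = 3.297e19, i.e. 3.297e19/6.022e23 = 5.475e-5 mol.
Photons absorbed: 0.536 × 5.475e-5 = 2.935e-5 mol.
Φ = 1.363e-5 mol / 2.935e-5 mol photons = 0.46.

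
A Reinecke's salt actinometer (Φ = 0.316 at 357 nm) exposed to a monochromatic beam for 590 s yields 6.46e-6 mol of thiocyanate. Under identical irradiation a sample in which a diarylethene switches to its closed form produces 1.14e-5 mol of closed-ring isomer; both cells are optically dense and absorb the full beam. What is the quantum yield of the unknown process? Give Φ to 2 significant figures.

Photons absorbed by the actinometer: 6.46e-6 / 0.316 = 2.044e-5 mol.
Φ(unknown) = 1.14e-5 / 2.044e-5 = 0.56.

Φ = 0.56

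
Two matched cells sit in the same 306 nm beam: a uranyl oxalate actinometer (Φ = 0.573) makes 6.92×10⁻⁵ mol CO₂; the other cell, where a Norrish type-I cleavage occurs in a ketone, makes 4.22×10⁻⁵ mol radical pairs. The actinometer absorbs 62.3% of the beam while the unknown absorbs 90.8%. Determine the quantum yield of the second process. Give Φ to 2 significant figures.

Φ = 0.24

Photons absorbed by the actinometer: 6.92×10⁻⁵ / 0.573 = 1.208×10⁻⁴ mol.
Incident flux: 1.208×10⁻⁴ / 0.623 = 1.939×10⁻⁴ einstein.
Absorbed by unknown: 0.908 × 1.939×10⁻⁴ = 1.761×10⁻⁴ mol.
Φ(unknown) = 4.22×10⁻⁵ / 1.761×10⁻⁴ = 0.24.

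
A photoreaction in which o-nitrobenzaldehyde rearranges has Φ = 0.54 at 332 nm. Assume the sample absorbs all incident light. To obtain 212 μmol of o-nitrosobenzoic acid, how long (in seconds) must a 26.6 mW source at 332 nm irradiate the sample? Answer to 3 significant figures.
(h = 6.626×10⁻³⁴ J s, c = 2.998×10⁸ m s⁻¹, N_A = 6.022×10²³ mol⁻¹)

t ≈ 5320 s

Product: 212 μmol = 2.12×10⁻⁴ mol.
Photons that must be absorbed: 2.12×10⁻⁴ / 0.54 = 3.926×10⁻⁴ mol.
Photon energy: hc/λ = 5.983×10⁻¹⁹ J; per mole, 3.603×10⁵ J mol⁻¹.
Energy required: 3.926×10⁻⁴ × 3.603×10⁵ = 141.5 J.
Time: 141.5 J / 0.0266 W = 5320 s.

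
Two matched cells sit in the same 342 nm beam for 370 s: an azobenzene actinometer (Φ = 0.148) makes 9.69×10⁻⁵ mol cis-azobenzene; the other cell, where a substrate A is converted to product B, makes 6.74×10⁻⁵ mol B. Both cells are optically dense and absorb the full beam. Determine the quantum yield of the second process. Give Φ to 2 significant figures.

Photons absorbed by the actinometer: 9.69×10⁻⁵ / 0.148 = 6.547×10⁻⁴ mol.
Φ(unknown) = 6.74×10⁻⁵ / 6.547×10⁻⁴ = 0.10.

Φ = 0.10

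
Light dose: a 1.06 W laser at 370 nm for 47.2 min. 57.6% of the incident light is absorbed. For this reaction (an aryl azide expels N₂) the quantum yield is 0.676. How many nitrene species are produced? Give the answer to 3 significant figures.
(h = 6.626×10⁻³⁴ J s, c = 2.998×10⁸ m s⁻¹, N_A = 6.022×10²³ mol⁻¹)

2.18×10²¹ species

Photon energy at 370 nm: hc/λ = (6.626×10⁻³⁴)(2.998×10⁸)/(370×10⁻⁹) = 5.369×10⁻¹⁹ J.
Energy delivered: (1.06 W)(2832 s) = 3002 J.
Photons incident: 3002 / 5.369×10⁻¹⁹ = 5.591×10²¹, i.e. 5.591×10²¹/6.022×10²³ = 0.009284 mol.
Photons absorbed: 0.576 × 0.009284 = 0.005348 mol.
Product: Φ × n_abs = 0.676 × 0.005348 = 0.003615 mol.
As a count: 0.003615 × 6.022×10²³ = 2.18×10²¹.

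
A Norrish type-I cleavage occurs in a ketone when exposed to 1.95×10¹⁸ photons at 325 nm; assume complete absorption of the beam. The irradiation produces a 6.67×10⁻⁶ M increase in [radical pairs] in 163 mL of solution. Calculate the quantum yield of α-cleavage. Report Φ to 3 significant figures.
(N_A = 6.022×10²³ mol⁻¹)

Product: (6.67×10⁻⁶ M)(0.163 L) = 1.087×10⁻⁶ mol.
Moles of photons: 1.95×10¹⁸ / 6.022×10²³ = 3.238×10⁻⁶ mol.
Φ = 1.087×10⁻⁶ mol / 3.238×10⁻⁶ mol photons = 0.336.

Φ = 0.336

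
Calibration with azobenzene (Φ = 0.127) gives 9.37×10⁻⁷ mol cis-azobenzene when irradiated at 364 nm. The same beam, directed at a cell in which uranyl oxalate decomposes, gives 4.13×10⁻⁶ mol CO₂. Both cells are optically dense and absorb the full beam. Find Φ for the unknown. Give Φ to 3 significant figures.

Φ = 0.560

Photons absorbed by the actinometer: 9.37×10⁻⁷ / 0.127 = 7.378×10⁻⁶ mol.
Φ(unknown) = 4.13×10⁻⁶ / 7.378×10⁻⁶ = 0.560.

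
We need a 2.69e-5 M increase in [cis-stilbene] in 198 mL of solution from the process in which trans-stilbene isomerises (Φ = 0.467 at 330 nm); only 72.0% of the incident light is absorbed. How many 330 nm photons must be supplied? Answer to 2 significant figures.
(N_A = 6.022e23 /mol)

Product: (2.69e-5 M)(0.198 L) = 5.326e-6 mol.
Photons that must be absorbed: 5.326e-6 / 0.467 = 1.140e-5 mol.
Incident photons needed: 1.140e-5 / 0.720 = 1.583e-5 mol.
Photon count: 1.583e-5 × 6.022e23 = 9.5e18.

9.5e18 photons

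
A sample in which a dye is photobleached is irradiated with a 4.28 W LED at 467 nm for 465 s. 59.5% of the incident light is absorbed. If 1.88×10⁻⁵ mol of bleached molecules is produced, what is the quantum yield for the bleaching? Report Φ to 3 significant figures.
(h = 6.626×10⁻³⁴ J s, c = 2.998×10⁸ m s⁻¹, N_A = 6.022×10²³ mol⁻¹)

Φ = 0.00407

Photon energy at 467 nm: hc/λ = (6.626×10⁻³⁴)(2.998×10⁸)/(467×10⁻⁹) = 4.254×10⁻¹⁹ J.
Energy delivered: (4.28 W)(465 s) = 1990 J.
Photons incident: 1990 / 4.254×10⁻¹⁹ = 4.678×10²¹, i.e. 4.678×10²¹/6.022×10²³ = 0.007768 mol.
Photons absorbed: 0.595 × 0.007768 = 0.004622 mol.
Φ = 1.88×10⁻⁵ mol / 0.004622 mol photons = 0.00407.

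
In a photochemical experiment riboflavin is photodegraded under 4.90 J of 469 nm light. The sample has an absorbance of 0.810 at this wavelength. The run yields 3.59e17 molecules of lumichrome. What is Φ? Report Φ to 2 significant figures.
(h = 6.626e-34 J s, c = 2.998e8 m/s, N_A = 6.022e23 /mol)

Φ = 0.037

Product: 3.59e17 / 6.022e23 = 5.961e-7 mol.
Photon energy at 469 nm: hc/λ = (6.626e-34)(2.998e8)/(469e-9) = 4.236e-19 J.
Photons incident: 4.90 / 4.236e-19 = 1.157e19, i.e. 1.157e19/6.022e23 = 1.921e-5 mol.
Fraction absorbed: 1 − 10^(−0.810) = 0.8451.
Photons absorbed: 0.8451 × 1.921e-5 = 1.623e-5 mol.
Φ = 5.961e-7 mol / 1.623e-5 mol photons = 0.037.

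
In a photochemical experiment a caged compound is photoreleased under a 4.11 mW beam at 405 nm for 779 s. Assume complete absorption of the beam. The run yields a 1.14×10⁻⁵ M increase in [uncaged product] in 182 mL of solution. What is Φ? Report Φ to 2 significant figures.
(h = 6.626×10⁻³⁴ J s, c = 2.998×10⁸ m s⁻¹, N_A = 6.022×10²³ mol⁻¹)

Product: (1.14×10⁻⁵ M)(0.182 L) = 2.075×10⁻⁶ mol.
Photon energy at 405 nm: hc/λ = (6.626×10⁻³⁴)(2.998×10⁸)/(405×10⁻⁹) = 4.905×10⁻¹⁹ J.
Energy delivered: (4.11 mW)(779 s) = 3.202 J.
Photons incident: 3.202 / 4.905×10⁻¹⁹ = 6.528×10¹⁸, i.e. 6.528×10¹⁸/6.022×10²³ = 1.084×10⁻⁵ mol.
Φ = 2.075×10⁻⁶ mol / 1.084×10⁻⁵ mol photons = 0.19.

Φ = 0.19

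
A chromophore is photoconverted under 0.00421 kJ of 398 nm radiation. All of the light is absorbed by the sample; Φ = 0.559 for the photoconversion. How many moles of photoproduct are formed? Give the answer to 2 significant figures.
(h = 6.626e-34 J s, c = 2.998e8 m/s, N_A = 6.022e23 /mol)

7.8e-6 mol

Photon energy at 398 nm: hc/λ = (6.626e-34)(2.998e8)/(398e-9) = 4.991e-19 J.
Incident energy: 0.00421 kJ = 4.21 J.
Photons incident: 4.21 / 4.991e-19 = 8.435e18, i.e. 8.435e18/6.022e23 = 1.401e-5 mol.
Product: Φ × n_abs = 0.559 × 1.401e-5 = 7.832e-6 mol.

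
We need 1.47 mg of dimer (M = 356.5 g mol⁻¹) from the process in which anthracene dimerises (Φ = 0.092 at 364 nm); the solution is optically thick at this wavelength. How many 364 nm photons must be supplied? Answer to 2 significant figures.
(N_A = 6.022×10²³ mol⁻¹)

2.7×10¹⁹ photons

Product: 1.47 mg / 356.5 g mol⁻¹ = 4.123×10⁻⁶ mol.
Photons that must be absorbed: 4.123×10⁻⁶ / 0.092 = 4.482×10⁻⁵ mol.
Photon count: 4.482×10⁻⁵ × 6.022×10²³ = 2.7×10¹⁹.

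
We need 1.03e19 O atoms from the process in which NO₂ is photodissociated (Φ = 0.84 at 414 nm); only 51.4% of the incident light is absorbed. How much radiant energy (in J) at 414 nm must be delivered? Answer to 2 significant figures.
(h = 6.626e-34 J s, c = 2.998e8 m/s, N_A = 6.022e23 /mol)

11 J

Product: 1.03e19 / 6.022e23 = 1.710e-5 mol.
Photons that must be absorbed: 1.710e-5 / 0.84 = 2.036e-5 mol.
Incident photons needed: 2.036e-5 / 0.514 = 3.961e-5 mol.
Photon energy: hc/λ = 4.798e-19 J; per mole, 2.889e5 J mol⁻¹.
Energy required: 3.961e-5 × 2.889e5 = 11 J.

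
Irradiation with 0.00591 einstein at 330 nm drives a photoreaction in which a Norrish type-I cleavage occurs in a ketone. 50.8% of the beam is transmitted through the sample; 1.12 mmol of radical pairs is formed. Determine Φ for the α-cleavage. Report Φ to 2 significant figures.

Product: 1.12 mmol = 0.00112 mol.
Fraction absorbed: 1 − 50.8/100 = 0.4920.
Photons absorbed: 0.4920 × 0.00591 = 0.002908 mol.
Φ = 0.00112 mol / 0.002908 mol photons = 0.39.

Φ = 0.39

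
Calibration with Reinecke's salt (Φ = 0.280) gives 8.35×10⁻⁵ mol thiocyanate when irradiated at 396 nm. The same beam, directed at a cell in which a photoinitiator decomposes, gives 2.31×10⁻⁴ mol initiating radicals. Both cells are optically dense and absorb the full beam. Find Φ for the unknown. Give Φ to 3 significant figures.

Photons absorbed by the actinometer: 8.35×10⁻⁵ / 0.280 = 2.982×10⁻⁴ mol.
Φ(unknown) = 2.31×10⁻⁴ / 2.982×10⁻⁴ = 0.775.

Φ = 0.775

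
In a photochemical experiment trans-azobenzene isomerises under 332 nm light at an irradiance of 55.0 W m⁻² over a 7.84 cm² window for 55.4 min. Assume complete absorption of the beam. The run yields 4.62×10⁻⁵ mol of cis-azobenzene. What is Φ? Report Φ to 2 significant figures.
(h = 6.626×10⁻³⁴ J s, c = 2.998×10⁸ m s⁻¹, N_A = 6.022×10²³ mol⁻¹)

Photon energy at 332 nm: hc/λ = (6.626×10⁻³⁴)(2.998×10⁸)/(332×10⁻⁹) = 5.983×10⁻¹⁹ J.
Energy delivered: (55.0 W m⁻²)(7.84×10⁻⁴ m²)(3324 s) = 143.3 J.
Photons incident: 143.3 / 5.983×10⁻¹⁹ = 2.395×10²⁰, i.e. 2.395×10²⁰/6.022×10²³ = 3.977×10⁻⁴ mol.
Φ = 4.62×10⁻⁵ mol / 3.977×10⁻⁴ mol photons = 0.12.

Φ = 0.12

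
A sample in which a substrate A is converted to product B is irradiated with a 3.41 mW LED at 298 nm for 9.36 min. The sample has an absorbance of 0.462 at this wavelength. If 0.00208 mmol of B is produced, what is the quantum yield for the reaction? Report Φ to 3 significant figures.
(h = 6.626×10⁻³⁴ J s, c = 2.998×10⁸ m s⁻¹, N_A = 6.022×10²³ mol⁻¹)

Product: 0.00208 mmol = 2.08×10⁻⁶ mol.
Photon energy at 298 nm: hc/λ = (6.626×10⁻³⁴)(2.998×10⁸)/(298×10⁻⁹) = 6.666×10⁻¹⁹ J.
Energy delivered: (3.41 mW)(561.6 s) = 1.915 J.
Photons incident: 1.915 / 6.666×10⁻¹⁹ = 2.873×10¹⁸, i.e. 2.873×10¹⁸/6.022×10²³ = 4.771×10⁻⁶ mol.
Fraction absorbed: 1 − 10^(−0.462) = 0.6549.
Photons absorbed: 0.6549 × 4.771×10⁻⁶ = 3.125×10⁻⁶ mol.
Φ = 2.08×10⁻⁶ mol / 3.125×10⁻⁶ mol photons = 0.666.

Φ = 0.666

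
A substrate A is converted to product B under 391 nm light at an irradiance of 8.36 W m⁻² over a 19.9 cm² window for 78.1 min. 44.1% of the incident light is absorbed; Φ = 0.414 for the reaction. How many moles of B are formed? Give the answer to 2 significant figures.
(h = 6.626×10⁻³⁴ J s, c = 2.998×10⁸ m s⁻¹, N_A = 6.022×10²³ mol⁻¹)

Photon energy at 391 nm: hc/λ = (6.626×10⁻³⁴)(2.998×10⁸)/(391×10⁻⁹) = 5.080×10⁻¹⁹ J.
Energy delivered: (8.36 W m⁻²)(19.9×10⁻⁴ m²)(4686 s) = 77.96 J.
Photons incident: 77.96 / 5.080×10⁻¹⁹ = 1.535×10²⁰, i.e. 1.535×10²⁰/6.022×10²³ = 2.549×10⁻⁴ mol.
Photons absorbed: 0.441 × 2.549×10⁻⁴ = 1.124×10⁻⁴ mol.
Product: Φ × n_abs = 0.414 × 1.124×10⁻⁴ = 4.653×10⁻⁵ mol.

4.7×10⁻⁵ mol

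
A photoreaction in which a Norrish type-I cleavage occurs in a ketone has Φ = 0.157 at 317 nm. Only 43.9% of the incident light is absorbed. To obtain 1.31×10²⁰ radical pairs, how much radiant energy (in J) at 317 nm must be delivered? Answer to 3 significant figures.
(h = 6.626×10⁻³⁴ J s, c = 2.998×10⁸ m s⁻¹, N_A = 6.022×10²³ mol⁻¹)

1190 J

Product: 1.31×10²⁰ / 6.022×10²³ = 2.175×10⁻⁴ mol.
Photons that must be absorbed: 2.175×10⁻⁴ / 0.157 = 0.001385 mol.
Incident photons needed: 0.001385 / 0.439 = 0.003155 mol.
Photon energy: hc/λ = 6.266×10⁻¹⁹ J; per mole, 3.773×10⁵ J mol⁻¹.
Energy required: 0.003155 × 3.773×10⁵ = 1190 J.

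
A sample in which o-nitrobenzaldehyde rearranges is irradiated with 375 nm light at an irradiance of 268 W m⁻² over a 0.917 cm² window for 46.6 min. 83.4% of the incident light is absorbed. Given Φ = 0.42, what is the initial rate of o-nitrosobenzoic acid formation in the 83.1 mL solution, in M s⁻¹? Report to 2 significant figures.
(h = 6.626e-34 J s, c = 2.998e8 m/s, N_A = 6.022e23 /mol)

Photon energy at 375 nm: hc/λ = (6.626e-34)(2.998e8)/(375e-9) = 5.297e-19 J.
Energy delivered: (268 W m⁻²)(0.917e-4 m²)(2796 s) = 68.71 J.
Photons incident: 68.71 / 5.297e-19 = 1.297e20, i.e. 1.297e20/6.022e23 = 2.154e-4 mol.
Photons absorbed: 0.834 × 2.154e-4 = 1.796e-4 mol.
Product formed: 0.42 × 1.796e-4 = 7.543e-5 mol.
Rate: 7.543e-5 mol / (2796 s × 0.0831 L) = 3.2e-7 M s⁻¹.

3.2e-7 M s⁻¹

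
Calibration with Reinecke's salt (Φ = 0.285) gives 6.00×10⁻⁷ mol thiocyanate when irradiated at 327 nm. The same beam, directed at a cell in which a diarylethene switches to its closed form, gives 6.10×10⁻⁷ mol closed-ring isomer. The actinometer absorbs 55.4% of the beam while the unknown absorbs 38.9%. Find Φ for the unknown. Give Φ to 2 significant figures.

Photons absorbed by the actinometer: 6.00×10⁻⁷ / 0.285 = 2.105×10⁻⁶ mol.
Incident flux: 2.105×10⁻⁶ / 0.554 = 3.800×10⁻⁶ einstein.
Absorbed by unknown: 0.389 × 3.800×10⁻⁶ = 1.478×10⁻⁶ mol.
Φ(unknown) = 6.10×10⁻⁷ / 1.478×10⁻⁶ = 0.41.

Φ = 0.41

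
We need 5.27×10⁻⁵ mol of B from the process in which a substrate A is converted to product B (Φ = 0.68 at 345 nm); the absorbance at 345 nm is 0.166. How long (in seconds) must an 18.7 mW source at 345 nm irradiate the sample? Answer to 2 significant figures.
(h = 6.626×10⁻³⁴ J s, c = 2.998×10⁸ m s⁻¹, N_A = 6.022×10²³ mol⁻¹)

t ≈ 4500 s

Photons that must be absorbed: 5.27×10⁻⁵ / 0.68 = 7.750×10⁻⁵ mol.
Fraction absorbed: 1 − 10^(−0.166) = 0.3177.
Incident photons needed: 7.750×10⁻⁵ / 0.3177 = 2.439×10⁻⁴ mol.
Photon energy: hc/λ = 5.758×10⁻¹⁹ J; per mole, 3.467×10⁵ J mol⁻¹.
Energy required: 2.439×10⁻⁴ × 3.467×10⁵ = 84.56 J.
Time: 84.56 J / 0.0187 W = 4500 s.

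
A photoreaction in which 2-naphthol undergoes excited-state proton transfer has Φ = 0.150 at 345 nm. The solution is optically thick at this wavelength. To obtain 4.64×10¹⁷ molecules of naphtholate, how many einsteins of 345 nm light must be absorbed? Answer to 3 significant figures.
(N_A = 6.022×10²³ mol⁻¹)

5.14×10⁻⁶ einstein

Product: 4.64×10¹⁷ / 6.022×10²³ = 7.705×10⁻⁷ mol.
Photons that must be absorbed: 7.705×10⁻⁷ / 0.150 = 5.137×10⁻⁶ mol.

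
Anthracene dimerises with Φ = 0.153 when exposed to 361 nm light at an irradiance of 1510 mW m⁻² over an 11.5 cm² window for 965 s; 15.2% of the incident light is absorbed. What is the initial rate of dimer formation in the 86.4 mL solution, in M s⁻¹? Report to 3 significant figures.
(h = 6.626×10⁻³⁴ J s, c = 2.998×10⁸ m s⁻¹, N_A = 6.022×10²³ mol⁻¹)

Photon energy at 361 nm: hc/λ = (6.626×10⁻³⁴)(2.998×10⁸)/(361×10⁻⁹) = 5.503×10⁻¹⁹ J.
Energy delivered: (1510 mW m⁻²)(11.5×10⁻⁴ m²)(965 s) = 1.676 J.
Photons incident: 1.676 / 5.503×10⁻¹⁹ = 3.046×10¹⁸, i.e. 3.046×10¹⁸/6.022×10²³ = 5.058×10⁻⁶ mol.
Photons absorbed: 0.152 × 5.058×10⁻⁶ = 7.688×10⁻⁷ mol.
Product formed: 0.153 × 7.688×10⁻⁷ = 1.176×10⁻⁷ mol.
Rate: 1.176×10⁻⁷ mol / (965 s × 0.0864 L) = 1.41×10⁻⁹ M s⁻¹.

1.41×10⁻⁹ M s⁻¹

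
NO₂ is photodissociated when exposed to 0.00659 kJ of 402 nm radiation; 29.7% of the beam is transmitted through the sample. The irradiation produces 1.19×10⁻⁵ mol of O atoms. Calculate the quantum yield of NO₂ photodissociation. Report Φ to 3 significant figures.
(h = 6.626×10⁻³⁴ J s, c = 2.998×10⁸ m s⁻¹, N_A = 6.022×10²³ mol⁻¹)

Photon energy at 402 nm: hc/λ = (6.626×10⁻³⁴)(2.998×10⁸)/(402×10⁻⁹) = 4.941×10⁻¹⁹ J.
Incident energy: 0.00659 kJ = 6.59 J.
Photons incident: 6.59 / 4.941×10⁻¹⁹ = 1.334×10¹⁹, i.e. 1.334×10¹⁹/6.022×10²³ = 2.215×10⁻⁵ mol.
Fraction absorbed: 1 − 29.7/100 = 0.7030.
Photons absorbed: 0.7030 × 2.215×10⁻⁵ = 1.557×10⁻⁵ mol.
Φ = 1.19×10⁻⁵ mol / 1.557×10⁻⁵ mol photons = 0.764.

Φ = 0.764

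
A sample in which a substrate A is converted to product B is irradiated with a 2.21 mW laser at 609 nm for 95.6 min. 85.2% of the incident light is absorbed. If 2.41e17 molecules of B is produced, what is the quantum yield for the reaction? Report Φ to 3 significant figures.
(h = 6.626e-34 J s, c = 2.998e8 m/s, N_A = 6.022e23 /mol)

Product: 2.41e17 / 6.022e23 = 4.002e-7 mol.
Photon energy at 609 nm: hc/λ = (6.626e-34)(2.998e8)/(609e-9) = 3.262e-19 J.
Energy delivered: (2.21 mW)(5736 s) = 12.68 J.
Photons incident: 12.68 / 3.262e-19 = 3.887e19, i.e. 3.887e19/6.022e23 = 6.455e-5 mol.
Photons absorbed: 0.852 × 6.455e-5 = 5.500e-5 mol.
Φ = 4.002e-7 mol / 5.500e-5 mol photons = 0.00728.

Φ = 0.00728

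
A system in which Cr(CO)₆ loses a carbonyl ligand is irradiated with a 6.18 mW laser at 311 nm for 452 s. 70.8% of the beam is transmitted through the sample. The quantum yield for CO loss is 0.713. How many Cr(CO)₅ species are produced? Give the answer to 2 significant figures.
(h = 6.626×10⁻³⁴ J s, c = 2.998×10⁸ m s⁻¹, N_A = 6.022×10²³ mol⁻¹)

9.1×10¹⁷ species

Photon energy at 311 nm: hc/λ = (6.626×10⁻³⁴)(2.998×10⁸)/(311×10⁻⁹) = 6.387×10⁻¹⁹ J.
Energy delivered: (6.18 mW)(452 s) = 2.793 J.
Photons incident: 2.793 / 6.387×10⁻¹⁹ = 4.373×10¹⁸, i.e. 4.373×10¹⁸/6.022×10²³ = 7.262×10⁻⁶ mol.
Fraction absorbed: 1 − 70.8/100 = 0.2920.
Photons absorbed: 0.2920 × 7.262×10⁻⁶ = 2.121×10⁻⁶ mol.
Product: Φ × n_abs = 0.713 × 2.121×10⁻⁶ = 1.512×10⁻⁶ mol.
As a count: 1.512×10⁻⁶ × 6.022×10²³ = 9.1×10¹⁷.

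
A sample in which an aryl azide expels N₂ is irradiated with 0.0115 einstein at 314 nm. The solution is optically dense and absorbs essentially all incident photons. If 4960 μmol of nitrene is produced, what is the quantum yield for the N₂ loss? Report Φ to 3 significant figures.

Product: 4960 μmol = 0.00496 mol.
Φ = 0.00496 mol / 0.0115 mol photons = 0.431.

Φ = 0.431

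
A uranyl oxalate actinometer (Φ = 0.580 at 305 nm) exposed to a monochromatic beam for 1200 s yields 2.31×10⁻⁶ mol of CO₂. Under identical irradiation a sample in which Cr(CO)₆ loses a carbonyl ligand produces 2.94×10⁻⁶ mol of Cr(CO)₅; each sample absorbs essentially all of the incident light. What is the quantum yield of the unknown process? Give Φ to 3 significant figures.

Φ = 0.738

Photons absorbed by the actinometer: 2.31×10⁻⁶ / 0.580 = 3.983×10⁻⁶ mol.
Φ(unknown) = 2.94×10⁻⁶ / 3.983×10⁻⁶ = 0.738.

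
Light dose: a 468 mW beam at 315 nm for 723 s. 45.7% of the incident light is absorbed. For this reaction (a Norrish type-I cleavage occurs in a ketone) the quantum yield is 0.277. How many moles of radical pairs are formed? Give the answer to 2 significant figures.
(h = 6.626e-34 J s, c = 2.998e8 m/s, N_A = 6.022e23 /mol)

Photon energy at 315 nm: hc/λ = (6.626e-34)(2.998e8)/(315e-9) = 6.306e-19 J.
Energy delivered: (468 mW)(723 s) = 338.4 J.
Photons incident: 338.4 / 6.306e-19 = 5.366e20, i.e. 5.366e20/6.022e23 = 8.911e-4 mol.
Photons absorbed: 0.457 × 8.911e-4 = 4.072e-4 mol.
Product: Φ × n_abs = 0.277 × 4.072e-4 = 1.128e-4 mol.

1.1e-4 mol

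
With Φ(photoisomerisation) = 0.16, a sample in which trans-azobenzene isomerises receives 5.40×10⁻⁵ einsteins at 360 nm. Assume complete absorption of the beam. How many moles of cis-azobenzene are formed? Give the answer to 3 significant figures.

Product: Φ × n_abs = 0.16 × 5.40×10⁻⁵ = 8.640×10⁻⁶ mol.

8.64×10⁻⁶ mol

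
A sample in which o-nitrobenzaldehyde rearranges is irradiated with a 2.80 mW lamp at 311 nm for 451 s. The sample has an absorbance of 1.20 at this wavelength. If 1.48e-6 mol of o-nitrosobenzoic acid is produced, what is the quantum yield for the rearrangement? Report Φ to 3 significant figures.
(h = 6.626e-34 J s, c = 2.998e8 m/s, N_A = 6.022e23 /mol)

Photon energy at 311 nm: hc/λ = (6.626e-34)(2.998e8)/(311e-9) = 6.387e-19 J.
Energy delivered: (2.80 mW)(451 s) = 1.263 J.
Photons incident: 1.263 / 6.387e-19 = 1.977e18, i.e. 1.977e18/6.022e23 = 3.283e-6 mol.
Fraction absorbed: 1 − 10^(−1.20) = 0.9369.
Photons absorbed: 0.9369 × 3.283e-6 = 3.076e-6 mol.
Φ = 1.48e-6 mol / 3.076e-6 mol photons = 0.481.

Φ = 0.481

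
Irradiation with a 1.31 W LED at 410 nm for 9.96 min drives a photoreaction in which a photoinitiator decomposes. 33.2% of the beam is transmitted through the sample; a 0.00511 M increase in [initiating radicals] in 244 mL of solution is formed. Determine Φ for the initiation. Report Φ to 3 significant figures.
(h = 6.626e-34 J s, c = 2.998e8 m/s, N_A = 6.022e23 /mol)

Φ = 0.696

Product: (0.00511 M)(0.244 L) = 0.001247 mol.
Photon energy at 410 nm: hc/λ = (6.626e-34)(2.998e8)/(410e-9) = 4.845e-19 J.
Energy delivered: (1.31 W)(597.6 s) = 782.9 J.
Photons incident: 782.9 / 4.845e-19 = 1.616e21, i.e. 1.616e21/6.022e23 = 0.002683 mol.
Fraction absorbed: 1 − 33.2/100 = 0.6680.
Photons absorbed: 0.6680 × 0.002683 = 0.001792 mol.
Φ = 0.001247 mol / 0.001792 mol photons = 0.696.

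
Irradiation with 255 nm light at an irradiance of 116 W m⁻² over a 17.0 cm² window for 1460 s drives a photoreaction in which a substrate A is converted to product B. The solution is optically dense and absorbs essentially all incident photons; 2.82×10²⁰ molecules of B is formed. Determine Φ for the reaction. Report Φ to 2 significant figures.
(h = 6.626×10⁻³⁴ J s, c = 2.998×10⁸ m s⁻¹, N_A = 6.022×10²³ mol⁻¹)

Product: 2.82×10²⁰ / 6.022×10²³ = 4.683×10⁻⁴ mol.
Photon energy at 255 nm: hc/λ = (6.626×10⁻³⁴)(2.998×10⁸)/(255×10⁻⁹) = 7.790×10⁻¹⁹ J.
Energy delivered: (116 W m⁻²)(17.0×10⁻⁴ m²)(1460 s) = 287.9 J.
Photons incident: 287.9 / 7.790×10⁻¹⁹ = 3.696×10²⁰, i.e. 3.696×10²⁰/6.022×10²³ = 6.137×10⁻⁴ mol.
Φ = 4.683×10⁻⁴ mol / 6.137×10⁻⁴ mol photons = 0.76.

Φ = 0.76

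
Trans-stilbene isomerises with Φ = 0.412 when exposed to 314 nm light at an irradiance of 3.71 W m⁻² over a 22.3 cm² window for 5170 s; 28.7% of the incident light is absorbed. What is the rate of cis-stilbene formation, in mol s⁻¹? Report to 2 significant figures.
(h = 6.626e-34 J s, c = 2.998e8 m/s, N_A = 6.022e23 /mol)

Photon energy at 314 nm: hc/λ = (6.626e-34)(2.998e8)/(314e-9) = 6.326e-19 J.
Energy delivered: (3.71 W m⁻²)(22.3e-4 m²)(5170 s) = 42.77 J.
Photons incident: 42.77 / 6.326e-19 = 6.761e19, i.e. 6.761e19/6.022e23 = 1.123e-4 mol.
Photons absorbed: 0.287 × 1.123e-4 = 3.223e-5 mol.
Product formed: 0.412 × 3.223e-5 = 1.328e-5 mol.
Rate: 1.328e-5 / 5170 s = 2.6e-9 mol s⁻¹.

2.6e-9 mol s⁻¹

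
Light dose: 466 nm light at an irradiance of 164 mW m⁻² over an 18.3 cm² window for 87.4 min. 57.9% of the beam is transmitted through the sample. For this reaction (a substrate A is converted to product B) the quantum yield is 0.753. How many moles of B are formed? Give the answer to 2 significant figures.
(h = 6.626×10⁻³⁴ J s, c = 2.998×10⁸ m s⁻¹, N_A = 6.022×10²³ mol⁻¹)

Photon energy at 466 nm: hc/λ = (6.626×10⁻³⁴)(2.998×10⁸)/(466×10⁻⁹) = 4.263×10⁻¹⁹ J.
Energy delivered: (164 mW m⁻²)(18.3×10⁻⁴ m²)(5244 s) = 1.574 J.
Photons incident: 1.574 / 4.263×10⁻¹⁹ = 3.692×10¹⁸, i.e. 3.692×10¹⁸/6.022×10²³ = 6.131×10⁻⁶ mol.
Fraction absorbed: 1 − 57.9/100 = 0.4210.
Photons absorbed: 0.4210 × 6.131×10⁻⁶ = 2.581×10⁻⁶ mol.
Product: Φ × n_abs = 0.753 × 2.581×10⁻⁶ = 1.943×10⁻⁶ mol.

1.9×10⁻⁶ mol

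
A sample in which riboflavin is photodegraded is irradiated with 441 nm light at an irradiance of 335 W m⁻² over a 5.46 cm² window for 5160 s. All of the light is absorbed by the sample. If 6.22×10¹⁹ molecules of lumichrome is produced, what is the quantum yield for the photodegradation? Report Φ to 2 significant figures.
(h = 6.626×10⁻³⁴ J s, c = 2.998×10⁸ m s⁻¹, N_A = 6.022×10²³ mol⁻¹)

Product: 6.22×10¹⁹ / 6.022×10²³ = 1.033×10⁻⁴ mol.
Photon energy at 441 nm: hc/λ = (6.626×10⁻³⁴)(2.998×10⁸)/(441×10⁻⁹) = 4.504×10⁻¹⁹ J.
Energy delivered: (335 W m⁻²)(5.46×10⁻⁴ m²)(5160 s) = 943.8 J.
Photons incident: 943.8 / 4.504×10⁻¹⁹ = 2.095×10²¹, i.e. 2.095×10²¹/6.022×10²³ = 0.003479 mol.
Φ = 1.033×10⁻⁴ mol / 0.003479 mol photons = 0.030.

Φ = 0.030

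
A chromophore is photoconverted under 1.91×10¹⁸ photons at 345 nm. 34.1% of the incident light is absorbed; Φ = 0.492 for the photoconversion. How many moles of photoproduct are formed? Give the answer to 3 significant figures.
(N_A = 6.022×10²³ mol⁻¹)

5.32×10⁻⁷ mol

Moles of photons: 1.91×10¹⁸ / 6.022×10²³ = 3.172×10⁻⁶ mol.
Photons absorbed: 0.341 × 3.172×10⁻⁶ = 1.082×10⁻⁶ mol.
Product: Φ × n_abs = 0.492 × 1.082×10⁻⁶ = 5.323×10⁻⁷ mol.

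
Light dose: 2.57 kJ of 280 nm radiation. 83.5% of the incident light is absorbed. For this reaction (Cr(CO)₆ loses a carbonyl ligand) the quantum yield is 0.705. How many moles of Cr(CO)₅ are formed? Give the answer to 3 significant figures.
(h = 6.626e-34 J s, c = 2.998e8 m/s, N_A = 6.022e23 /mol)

Photon energy at 280 nm: hc/λ = (6.626e-34)(2.998e8)/(280e-9) = 7.095e-19 J.
Incident energy: 2.57 kJ = 2570 J.
Photons incident: 2570 / 7.095e-19 = 3.622e21, i.e. 3.622e21/6.022e23 = 0.006015 mol.
Photons absorbed: 0.835 × 0.006015 = 0.005023 mol.
Product: Φ × n_abs = 0.705 × 0.005023 = 0.003541 mol.

0.00354 mol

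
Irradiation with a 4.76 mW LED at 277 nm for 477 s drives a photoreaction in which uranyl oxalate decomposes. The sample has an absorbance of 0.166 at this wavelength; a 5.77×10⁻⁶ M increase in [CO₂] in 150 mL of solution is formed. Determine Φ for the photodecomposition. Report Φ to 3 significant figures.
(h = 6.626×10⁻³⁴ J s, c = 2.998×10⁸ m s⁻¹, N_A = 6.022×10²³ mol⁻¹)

Product: (5.77×10⁻⁶ M)(0.15 L) = 8.655×10⁻⁷ mol.
Photon energy at 277 nm: hc/λ = (6.626×10⁻³⁴)(2.998×10⁸)/(277×10⁻⁹) = 7.171×10⁻¹⁹ J.
Energy delivered: (4.76 mW)(477 s) = 2.271 J.
Photons incident: 2.271 / 7.171×10⁻¹⁹ = 3.167×10¹⁸, i.e. 3.167×10¹⁸/6.022×10²³ = 5.259×10⁻⁶ mol.
Fraction absorbed: 1 − 10^(−0.166) = 0.3177.
Photons absorbed: 0.3177 × 5.259×10⁻⁶ = 1.671×10⁻⁶ mol.
Φ = 8.655×10⁻⁷ mol / 1.671×10⁻⁶ mol photons = 0.518.

Φ = 0.518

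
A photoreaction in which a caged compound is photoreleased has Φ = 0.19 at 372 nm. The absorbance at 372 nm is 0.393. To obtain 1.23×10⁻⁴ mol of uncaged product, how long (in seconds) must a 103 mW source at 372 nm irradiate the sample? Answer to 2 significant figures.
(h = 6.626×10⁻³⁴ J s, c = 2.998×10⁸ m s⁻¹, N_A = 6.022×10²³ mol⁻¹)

Photons that must be absorbed: 1.23×10⁻⁴ / 0.19 = 6.474×10⁻⁴ mol.
Fraction absorbed: 1 − 10^(−0.393) = 0.5954.
Incident photons needed: 6.474×10⁻⁴ / 0.5954 = 0.001087 mol.
Photon energy: hc/λ = 5.340×10⁻¹⁹ J; per mole, 3.216×10⁵ J mol⁻¹.
Energy required: 0.001087 × 3.216×10⁵ = 349.6 J.
Time: 349.6 J / 0.103 W = 3400 s.

t ≈ 3400 s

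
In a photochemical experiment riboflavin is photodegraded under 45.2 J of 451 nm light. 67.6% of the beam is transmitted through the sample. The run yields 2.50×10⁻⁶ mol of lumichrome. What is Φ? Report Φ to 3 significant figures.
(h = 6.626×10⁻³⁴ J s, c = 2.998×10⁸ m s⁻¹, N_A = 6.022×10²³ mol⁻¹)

Photon energy at 451 nm: hc/λ = (6.626×10⁻³⁴)(2.998×10⁸)/(451×10⁻⁹) = 4.405×10⁻¹⁹ J.
Photons incident: 45.2 / 4.405×10⁻¹⁹ = 1.026×10²⁰, i.e. 1.026×10²⁰/6.022×10²³ = 1.704×10⁻⁴ mol.
Fraction absorbed: 1 − 67.6/100 = 0.3240.
Photons absorbed: 0.3240 × 1.704×10⁻⁴ = 5.521×10⁻⁵ mol.
Φ = 2.50×10⁻⁶ mol / 5.521×10⁻⁵ mol photons = 0.0453.

Φ = 0.0453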